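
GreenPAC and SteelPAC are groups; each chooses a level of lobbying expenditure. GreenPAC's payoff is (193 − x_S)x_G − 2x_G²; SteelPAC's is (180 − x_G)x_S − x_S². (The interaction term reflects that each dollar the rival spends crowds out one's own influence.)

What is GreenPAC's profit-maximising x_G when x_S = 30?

Expanding GreenPAC's payoff: 193x_G − x_Sx_G − 2x_G².
∂π/∂x_G = 193 − x_S − 4x_G = 0, so x_G = 48.25 − 0.25x_S.
At x_S = 30: x_G = 48.25 − 0.25·30 = 40.75.

40.75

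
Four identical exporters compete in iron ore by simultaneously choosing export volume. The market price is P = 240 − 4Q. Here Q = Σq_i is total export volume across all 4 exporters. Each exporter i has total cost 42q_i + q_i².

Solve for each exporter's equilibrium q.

A representative exporter's profit is π_i = q_i(240 − 4Q) − 42q_i − q_i², with Q = q_i + Σ_{j≠i} q_j.
First-order condition: 198 − 10q_i − 4Σ_{j≠i} q_j = 0.
In a symmetric equilibrium every exporter chooses the same q, so Σ_{j≠i} q_j = 3q. The condition becomes 198 − 22q = 0, giving q = 198/22 = 9.

9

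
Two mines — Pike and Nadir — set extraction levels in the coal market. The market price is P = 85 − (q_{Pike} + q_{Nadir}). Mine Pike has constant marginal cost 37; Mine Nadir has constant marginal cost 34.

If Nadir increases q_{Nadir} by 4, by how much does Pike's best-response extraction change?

Mine Pike's profit: π = q_{Pike}(85 − (q_{Pike} + q_{Nadir})) − 37q_{Pike}.
∂π/∂q_{Pike} = 48 − 2q_{Pike} − q_{Nadir} = 0, so q_{Pike} = 24 − 0.5q_{Nadir}.
The reaction-function slope is −0.5, so a 4-unit rise in q_{Nadir} moves q_{Pike} by −0.5 × 4 = −2. Pike's best response falls — the actions are strategic substitutes.

-2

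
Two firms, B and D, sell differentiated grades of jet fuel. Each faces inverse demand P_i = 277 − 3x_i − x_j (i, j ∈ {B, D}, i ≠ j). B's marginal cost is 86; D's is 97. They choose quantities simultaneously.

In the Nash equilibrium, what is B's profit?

2285.28

Firm B's profit: π = x_B(277 − 3x_B − x_D) − 86x_B.
∂π/∂x_B = 191 − 6x_B − x_D = 0 ⇒ x_B = 191/6 − (1/6)x_D.
Similarly x_D = 30 − (1/6)x_B.
Solving the two reaction functions simultaneously: (1 − (−1/6)(−1/6))x_B = 191/6 − (1/6)·30, so (35/36)x_B = 161/6 and x_B = 27.6.
Then x_D = 30 − (1/6)·27.6 = 25.4.
P_B = 277 − 3·27.6 − 25.4 = 168.8.
Profit = (168.8 − 86)·27.6 = 2285.28.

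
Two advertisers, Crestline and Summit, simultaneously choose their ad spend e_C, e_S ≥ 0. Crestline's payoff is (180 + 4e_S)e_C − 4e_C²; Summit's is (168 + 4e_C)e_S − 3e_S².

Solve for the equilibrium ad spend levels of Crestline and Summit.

Expanding Crestline's payoff: 180e_C + 4e_Se_C − 4e_C².
∂π/∂e_C = 180 + 4e_S − 8e_C = 0, so e_C = 22.5 + 0.5e_S.
Likewise for Summit: e_S = 28 + (2/3)e_C.
Solving the two reaction functions simultaneously: (1 − (0.5)(2/3))e_C = 22.5 + 0.5·28, so (2/3)e_C = 36.5 and e_C = 54.75.
Then e_S = 28 + (2/3)·54.75 = 64.5.

54.75, 64.5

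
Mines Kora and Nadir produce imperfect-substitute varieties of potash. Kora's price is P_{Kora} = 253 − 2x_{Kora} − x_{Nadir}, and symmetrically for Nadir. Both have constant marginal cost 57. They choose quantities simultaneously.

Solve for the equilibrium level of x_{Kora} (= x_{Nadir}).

39.2

Mine Kora's profit: π = x_{Kora}(253 − 2x_{Kora} − x_{Nadir}) − 57x_{Kora}.
∂π/∂x_{Kora} = 196 − 4x_{Kora} − x_{Nadir} = 0 ⇒ x_{Kora} = 49 − 0.25x_{Nadir}.
Setting x_{Kora} = x_{Nadir} in the reaction function: x_{Kora} = 49 − 0.25x_{Kora}, so x_{Kora} = 49 / 1.25 = 39.2.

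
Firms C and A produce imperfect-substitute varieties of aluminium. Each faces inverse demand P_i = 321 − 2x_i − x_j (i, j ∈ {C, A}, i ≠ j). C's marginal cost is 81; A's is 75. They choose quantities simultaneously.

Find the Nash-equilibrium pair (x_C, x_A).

47.6, 49.6

Firm C's profit: π = x_C(321 − 2x_C − x_A) − 81x_C.
∂π/∂x_C = 240 − 4x_C − x_A = 0 ⇒ x_C = 60 − 0.25x_A.
Similarly x_A = 61.5 − 0.25x_C.
Plugging x_A into C's best response: x_C = 60 − 0.25(61.5 − 0.25x_C) ⇒ 0.9375x_C = 44.625, so x_C = 47.6.
Then x_A = 61.5 − 0.25·47.6 = 49.6.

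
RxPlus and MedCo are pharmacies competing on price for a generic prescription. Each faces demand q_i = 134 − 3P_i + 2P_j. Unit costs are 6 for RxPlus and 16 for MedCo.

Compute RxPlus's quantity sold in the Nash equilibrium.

RxPlus's profit: π = (P_{RxPlus} − 6)(134 − 3P_{RxPlus} + 2P_{MedCo}).
∂π/∂P_{RxPlus} = 152 − 6P_{RxPlus} + 2P_{MedCo} = 0 ⇒ P_{RxPlus} = 76/3 + (1/3)P_{MedCo}.
Similarly P_{MedCo} = 91/3 + (1/3)P_{RxPlus}.
Substituting the second reaction function into the first: P_{RxPlus} = 76/3 + (1/3)(91/3 + (1/3)P_{RxPlus}), which gives (8/9)P_{RxPlus} = 319/9 ⇒ P_{RxPlus} = 39.875.
Then P_{MedCo} = 91/3 + (1/3)·39.875 = 43.625.
q_{RxPlus} = 134 − 3·39.875 + 2·43.625 = 101.625.

101.625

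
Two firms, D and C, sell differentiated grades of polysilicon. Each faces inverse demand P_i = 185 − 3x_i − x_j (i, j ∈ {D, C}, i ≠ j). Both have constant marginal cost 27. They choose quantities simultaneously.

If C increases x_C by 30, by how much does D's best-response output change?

Firm D's profit: π = x_D(185 − 3x_D − x_C) − 27x_D.
∂π/∂x_D = 158 − 6x_D − x_C = 0 ⇒ x_D = 79/3 − (1/6)x_C.
The reaction-function slope is −1/6, so a 30-unit rise in x_C moves x_D by −1/6 × 30 = −5. D's best response falls — the actions are strategic substitutes.

-5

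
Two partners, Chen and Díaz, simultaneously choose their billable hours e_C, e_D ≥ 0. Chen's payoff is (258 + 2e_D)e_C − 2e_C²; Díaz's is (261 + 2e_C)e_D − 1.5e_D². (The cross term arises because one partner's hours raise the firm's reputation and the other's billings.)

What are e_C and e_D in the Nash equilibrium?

Expanding Chen's payoff: 258e_C + 2e_De_C − 2e_C².
∂π/∂e_C = 258 + 2e_D − 4e_C = 0, so e_C = 64.5 + 0.5e_D.
Likewise for Díaz: e_D = 87 + (2/3)e_C.
Substituting the second reaction function into the first: e_C = 64.5 + 0.5(87 + (2/3)e_C), which gives (2/3)e_C = 108 ⇒ e_C = 162.
Then e_D = 87 + (2/3)·162 = 195.

162, 195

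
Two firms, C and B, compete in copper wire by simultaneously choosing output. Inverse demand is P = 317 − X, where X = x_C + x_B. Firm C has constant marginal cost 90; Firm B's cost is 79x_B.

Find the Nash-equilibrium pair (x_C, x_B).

72, 83

Firm C's profit: π = x_C(317 − (x_C + x_B)) − 90x_C.
∂π/∂x_C = 227 − 2x_C − x_B = 0, so x_C = 113.5 − 0.5x_B.
By the same steps for B: x_B = 119 − 0.5x_C.
Solving the two reaction functions simultaneously: (1 − (−0.5)(−0.5))x_C = 113.5 − 0.5·119, so 0.75x_C = 54 and x_C = 72.
Then x_B = 119 − 0.5·72 = 83.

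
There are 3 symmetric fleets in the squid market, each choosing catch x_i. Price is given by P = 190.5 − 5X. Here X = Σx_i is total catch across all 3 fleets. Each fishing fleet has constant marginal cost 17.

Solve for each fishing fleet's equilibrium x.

A representative fishing fleet's profit is π_i = x_i(190.5 − 5X) − 17x_i, with X = x_i + Σ_{j≠i} x_j.
First-order condition: 173.5 − 10x_i − 5Σ_{j≠i} x_j = 0.
In a symmetric equilibrium every fishing fleet chooses the same x, so Σ_{j≠i} x_j = 2x. The condition becomes 173.5 − 20x = 0, giving x = 173.5/20 = 8.675.

8.675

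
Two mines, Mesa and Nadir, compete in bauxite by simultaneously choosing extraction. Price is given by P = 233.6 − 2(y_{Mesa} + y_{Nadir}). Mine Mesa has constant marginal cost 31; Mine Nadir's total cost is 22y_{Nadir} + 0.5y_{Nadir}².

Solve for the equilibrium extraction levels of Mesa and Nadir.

Mine Mesa's profit: π = y_{Mesa}(233.6 − 2(y_{Mesa} + y_{Nadir})) − 31y_{Mesa}.
∂π/∂y_{Mesa} = 202.6 − 4y_{Mesa} − 2y_{Nadir} = 0, so y_{Mesa} = 50.65 − 0.5y_{Nadir}.
For Nadir: ∂π/∂y_{Nadir} = 211.6 − 5y_{Nadir} − 2y_{Mesa} = 0 ⇒ y_{Nadir} = 42.32 − 0.4y_{Mesa}.
Substituting the second reaction function into the first: y_{Mesa} = 50.65 − 0.5(42.32 − 0.4y_{Mesa}), which gives 0.8y_{Mesa} = 29.49 ⇒ y_{Mesa} = 36.8625.
Then y_{Nadir} = 42.32 − 0.4·36.8625 = 27.575.

36.8625, 27.575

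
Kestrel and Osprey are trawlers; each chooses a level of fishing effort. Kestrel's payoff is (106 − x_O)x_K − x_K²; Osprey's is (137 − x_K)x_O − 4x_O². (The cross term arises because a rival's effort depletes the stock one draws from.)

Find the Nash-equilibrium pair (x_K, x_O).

Expanding Kestrel's payoff: 106x_K − x_Ox_K − x_K².
∂π/∂x_K = 106 − x_O − 2x_K = 0, so x_K = 53 − 0.5x_O.
Likewise for Osprey: x_O = 17.125 − 0.125x_K.
Solving the two reaction functions simultaneously: (1 − (−0.5)(−0.125))x_K = 53 − 0.5·17.125, so 0.9375x_K = 44.4375 and x_K = 47.4.
Then x_O = 17.125 − 0.125·47.4 = 11.2.

47.4, 11.2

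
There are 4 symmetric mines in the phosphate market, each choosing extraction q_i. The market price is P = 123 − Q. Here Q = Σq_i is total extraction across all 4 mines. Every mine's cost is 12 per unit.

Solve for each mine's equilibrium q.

A representative mine's profit is π_i = q_i(123 − Q) − 12q_i, with Q = q_i + Σ_{j≠i} q_j.
First-order condition: 111 − 2q_i − Σ_{j≠i} q_j = 0.
In a symmetric equilibrium every mine chooses the same q, so Σ_{j≠i} q_j = 3q. The condition becomes 111 − 5q = 0, giving q = 111/5 = 22.2.

22.2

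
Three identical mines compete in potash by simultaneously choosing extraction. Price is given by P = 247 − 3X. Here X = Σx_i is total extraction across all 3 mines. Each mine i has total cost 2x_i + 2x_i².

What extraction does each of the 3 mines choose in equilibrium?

15.3125

A representative mine's profit is π_i = x_i(247 − 3X) − 2x_i − 2x_i², with X = x_i + Σ_{j≠i} x_j.
First-order condition: 245 − 10x_i − 3Σ_{j≠i} x_j = 0.
In a symmetric equilibrium every mine chooses the same x, so Σ_{j≠i} x_j = 2x. The condition becomes 245 − 16x = 0, giving x = 245/16 = 15.3125.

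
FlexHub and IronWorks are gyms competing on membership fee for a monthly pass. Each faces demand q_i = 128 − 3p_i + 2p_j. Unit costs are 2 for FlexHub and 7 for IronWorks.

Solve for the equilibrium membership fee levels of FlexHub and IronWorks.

34.4375, 36.3125

FlexHub's profit: π = (p_{FlexHub} − 2)(128 − 3p_{FlexHub} + 2p_{IronWorks}).
∂π/∂p_{FlexHub} = 134 − 6p_{FlexHub} + 2p_{IronWorks} = 0 ⇒ p_{FlexHub} = 67/3 + (1/3)p_{IronWorks}.
Similarly p_{IronWorks} = 149/6 + (1/3)p_{FlexHub}.
Plugging p_{IronWorks} into FlexHub's best response: p_{FlexHub} = 67/3 + (1/3)(149/6 + (1/3)p_{FlexHub}) ⇒ (8/9)p_{FlexHub} = 551/18, so p_{FlexHub} = 34.4375.
Then p_{IronWorks} = 149/6 + (1/3)·34.4375 = 36.3125.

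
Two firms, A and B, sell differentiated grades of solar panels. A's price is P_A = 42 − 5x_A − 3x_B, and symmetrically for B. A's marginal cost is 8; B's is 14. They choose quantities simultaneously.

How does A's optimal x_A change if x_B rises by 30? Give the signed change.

-9

Firm A's profit: π = x_A(42 − 5x_A − 3x_B) − 8x_A.
∂π/∂x_A = 34 − 10x_A − 3x_B = 0 ⇒ x_A = 3.4 − 0.3x_B.
The reaction-function slope is −0.3, so a 30-unit rise in x_B moves x_A by −0.3 × 30 = −9. A's best response falls — the actions are strategic substitutes.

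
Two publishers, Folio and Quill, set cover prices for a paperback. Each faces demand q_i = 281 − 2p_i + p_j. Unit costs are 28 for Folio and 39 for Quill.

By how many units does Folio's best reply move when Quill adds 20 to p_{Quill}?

Folio's profit: π = (p_{Folio} − 28)(281 − 2p_{Folio} + p_{Quill}).
∂π/∂p_{Folio} = 337 − 4p_{Folio} + p_{Quill} = 0 ⇒ p_{Folio} = 84.25 + 0.25p_{Quill}.
The reaction-function slope is 0.25, so a 20-unit rise in p_{Quill} moves p_{Folio} by 0.25 × 20 = 5. Folio's best response rises — the actions are strategic complements.

5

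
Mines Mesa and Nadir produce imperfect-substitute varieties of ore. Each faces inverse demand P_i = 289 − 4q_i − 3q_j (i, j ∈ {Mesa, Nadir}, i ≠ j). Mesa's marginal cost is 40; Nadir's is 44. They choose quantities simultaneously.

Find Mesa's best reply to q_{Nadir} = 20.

Mine Mesa's profit: π = q_{Mesa}(289 − 4q_{Mesa} − 3q_{Nadir}) − 40q_{Mesa}.
∂π/∂q_{Mesa} = 249 − 8q_{Mesa} − 3q_{Nadir} = 0 ⇒ q_{Mesa} = 31.125 − 0.375q_{Nadir}.
At q_{Nadir} = 20: q_{Mesa} = 31.125 − 0.375·20 = 23.625.

23.625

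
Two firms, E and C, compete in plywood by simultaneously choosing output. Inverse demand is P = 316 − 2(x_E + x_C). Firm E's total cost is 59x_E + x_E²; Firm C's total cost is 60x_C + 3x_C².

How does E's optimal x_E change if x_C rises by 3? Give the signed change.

Firm E's profit: π = x_E(316 − 2(x_E + x_C)) − 59x_E − x_E².
∂π/∂x_E = 257 − 6x_E − 2x_C = 0, so x_E = 257/6 − (1/3)x_C.
The reaction-function slope is −1/3, so a 3-unit rise in x_C moves x_E by −1/3 × 3 = −1. E's best response falls — the actions are strategic substitutes.

-1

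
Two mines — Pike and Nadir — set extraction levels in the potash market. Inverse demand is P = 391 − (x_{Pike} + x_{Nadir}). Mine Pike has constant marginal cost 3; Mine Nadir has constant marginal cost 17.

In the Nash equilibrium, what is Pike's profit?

Mine Pike's profit: π = x_{Pike}(391 − (x_{Pike} + x_{Nadir})) − 3x_{Pike}.
∂π/∂x_{Pike} = 388 − 2x_{Pike} − x_{Nadir} = 0, so x_{Pike} = 194 − 0.5x_{Nadir}.
By the same steps for Nadir: x_{Nadir} = 187 − 0.5x_{Pike}.
Solving the two reaction functions simultaneously: (1 − (−0.5)(−0.5))x_{Pike} = 194 − 0.5·187, so 0.75x_{Pike} = 100.5 and x_{Pike} = 134.
Then x_{Nadir} = 187 − 0.5·134 = 120.
Price P = 391 − 254 = 137.
Pike's profit: (137 − 3)·134 = 17956.

17956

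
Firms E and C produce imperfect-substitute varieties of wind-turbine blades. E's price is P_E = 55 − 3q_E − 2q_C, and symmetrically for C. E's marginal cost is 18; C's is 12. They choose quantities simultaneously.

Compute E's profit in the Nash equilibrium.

Firm E's profit: π = q_E(55 − 3q_E − 2q_C) − 18q_E.
∂π/∂q_E = 37 − 6q_E − 2q_C = 0 ⇒ q_E = 37/6 − (1/3)q_C.
Similarly q_C = 43/6 − (1/3)q_E.
Substituting the second reaction function into the first: q_E = 37/6 − (1/3)(43/6 − (1/3)q_E), which gives (8/9)q_E = 34/9 ⇒ q_E = 4.25.
Then q_C = 43/6 − (1/3)·4.25 = 5.75.
P_E = 55 − 3·4.25 − 2·5.75 = 30.75.
Profit = (30.75 − 18)·4.25 = 54.1875.

54.1875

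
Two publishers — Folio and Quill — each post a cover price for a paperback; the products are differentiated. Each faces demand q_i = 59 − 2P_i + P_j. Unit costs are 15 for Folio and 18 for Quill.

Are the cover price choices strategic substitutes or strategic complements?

Folio's profit: π = (P_{Folio} − 15)(59 − 2P_{Folio} + P_{Quill}).
∂π/∂P_{Folio} = 89 − 4P_{Folio} + P_{Quill} = 0 ⇒ P_{Folio} = 22.25 + 0.25P_{Quill}.
The best-response slope dP_{Folio}/dP_{Quill} = 0.25 > 0: the reaction function is upward-sloping, so the choices are strategic complements.

strategic complements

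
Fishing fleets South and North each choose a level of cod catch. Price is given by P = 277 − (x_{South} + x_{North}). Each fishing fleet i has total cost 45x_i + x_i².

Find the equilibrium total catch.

Fishing fleet South's profit: π = x_{South}(277 − (x_{South} + x_{North})) − 45x_{South} − x_{South}².
∂π/∂x_{South} = 232 − 4x_{South} − x_{North} = 0, so x_{South} = 58 − 0.25x_{North}.
Setting x_{South} = x_{North} in the reaction function: x_{South} = 58 − 0.25x_{South}, so x_{South} = 58 / 1.25 = 46.4.
Total catch: 46.4 + 46.4 = 92.8.

92.8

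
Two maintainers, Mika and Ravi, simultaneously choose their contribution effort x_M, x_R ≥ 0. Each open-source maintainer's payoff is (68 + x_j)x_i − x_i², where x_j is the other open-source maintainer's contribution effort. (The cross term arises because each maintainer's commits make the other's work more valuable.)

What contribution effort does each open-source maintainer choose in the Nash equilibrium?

Mika's payoff is (68 + x_R)x_M − x_M².
∂π/∂x_M = 68 + x_R − 2x_M = 0, so x_M = 34 + 0.5x_R.
By symmetry x_R = x_M; substituting into the reaction function, 0.5x_M = 34 and x_M = 68.

68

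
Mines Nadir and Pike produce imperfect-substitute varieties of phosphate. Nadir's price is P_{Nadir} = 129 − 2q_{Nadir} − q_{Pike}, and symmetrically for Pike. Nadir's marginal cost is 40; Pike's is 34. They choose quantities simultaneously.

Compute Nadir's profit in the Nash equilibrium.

605.52

Mine Nadir's profit: π = q_{Nadir}(129 − 2q_{Nadir} − q_{Pike}) − 40q_{Nadir}.
∂π/∂q_{Nadir} = 89 − 4q_{Nadir} − q_{Pike} = 0 ⇒ q_{Nadir} = 22.25 − 0.25q_{Pike}.
Similarly q_{Pike} = 23.75 − 0.25q_{Nadir}.
Plugging q_{Pike} into Nadir's best response: q_{Nadir} = 22.25 − 0.25(23.75 − 0.25q_{Nadir}) ⇒ 0.9375q_{Nadir} = 16.3125, so q_{Nadir} = 17.4.
Then q_{Pike} = 23.75 − 0.25·17.4 = 19.4.
P_{Nadir} = 129 − 2·17.4 − 19.4 = 74.8.
Profit = (74.8 − 40)·17.4 = 605.52.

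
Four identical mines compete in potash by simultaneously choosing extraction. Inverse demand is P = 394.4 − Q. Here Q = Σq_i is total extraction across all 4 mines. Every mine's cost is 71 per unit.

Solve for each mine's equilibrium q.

A representative mine's profit is π_i = q_i(394.4 − Q) − 71q_i, with Q = q_i + Σ_{j≠i} q_j.
First-order condition: 323.4 − 2q_i − Σ_{j≠i} q_j = 0.
In a symmetric equilibrium every mine chooses the same q, so Σ_{j≠i} q_j = 3q. The condition becomes 323.4 − 5q = 0, giving q = 323.4/5 = 64.68.

64.68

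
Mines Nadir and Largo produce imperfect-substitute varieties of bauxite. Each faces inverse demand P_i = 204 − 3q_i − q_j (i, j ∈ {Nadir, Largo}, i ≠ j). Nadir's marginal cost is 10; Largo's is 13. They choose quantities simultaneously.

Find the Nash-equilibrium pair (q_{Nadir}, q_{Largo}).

Mine Nadir's profit: π = q_{Nadir}(204 − 3q_{Nadir} − q_{Largo}) − 10q_{Nadir}.
∂π/∂q_{Nadir} = 194 − 6q_{Nadir} − q_{Largo} = 0 ⇒ q_{Nadir} = 97/3 − (1/6)q_{Largo}.
Similarly q_{Largo} = 191/6 − (1/6)q_{Nadir}.
Substituting the second reaction function into the first: q_{Nadir} = 97/3 − (1/6)(191/6 − (1/6)q_{Nadir}), which gives (35/36)q_{Nadir} = 973/36 ⇒ q_{Nadir} = 27.8.
Then q_{Largo} = 191/6 − (1/6)·27.8 = 27.2.

27.8, 27.2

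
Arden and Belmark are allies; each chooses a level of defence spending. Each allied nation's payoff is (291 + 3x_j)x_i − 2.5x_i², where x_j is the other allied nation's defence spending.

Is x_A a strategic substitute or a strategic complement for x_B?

strategic complements

Arden's payoff is (291 + 3x_B)x_A − 2.5x_A².
∂π/∂x_A = 291 + 3x_B − 5x_A = 0, so x_A = 58.2 + 0.6x_B.
The best-response slope dx_A/dx_B = 0.6 > 0: the reaction function is upward-sloping, so the choices are strategic complements.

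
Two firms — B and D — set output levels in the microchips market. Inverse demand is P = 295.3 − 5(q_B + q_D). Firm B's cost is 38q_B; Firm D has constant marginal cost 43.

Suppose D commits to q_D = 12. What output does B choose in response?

Firm B's profit: π = q_B(295.3 − 5(q_B + q_D)) − 38q_B.
∂π/∂q_B = 257.3 − 10q_B − 5q_D = 0, so q_B = 25.73 − 0.5q_D.
At q_D = 12: q_B = 25.73 − 0.5·12 = 19.73.

19.73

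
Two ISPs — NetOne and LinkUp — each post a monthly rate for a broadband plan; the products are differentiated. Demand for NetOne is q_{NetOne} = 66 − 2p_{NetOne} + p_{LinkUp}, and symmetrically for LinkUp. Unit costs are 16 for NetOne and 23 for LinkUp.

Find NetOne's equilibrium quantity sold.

NetOne's profit: π = (p_{NetOne} − 16)(66 − 2p_{NetOne} + p_{LinkUp}).
∂π/∂p_{NetOne} = 98 − 4p_{NetOne} + p_{LinkUp} = 0 ⇒ p_{NetOne} = 24.5 + 0.25p_{LinkUp}.
Similarly p_{LinkUp} = 28 + 0.25p_{NetOne}.
Substituting the second reaction function into the first: p_{NetOne} = 24.5 + 0.25(28 + 0.25p_{NetOne}), which gives 0.9375p_{NetOne} = 31.5 ⇒ p_{NetOne} = 33.6.
Then p_{LinkUp} = 28 + 0.25·33.6 = 36.4.
q_{NetOne} = 66 − 2·33.6 + 36.4 = 35.2.

35.2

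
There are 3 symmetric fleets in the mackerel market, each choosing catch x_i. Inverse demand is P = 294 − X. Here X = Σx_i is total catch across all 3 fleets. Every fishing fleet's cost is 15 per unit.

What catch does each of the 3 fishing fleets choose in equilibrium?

A representative fishing fleet's profit is π_i = x_i(294 − X) − 15x_i, with X = x_i + Σ_{j≠i} x_j.
First-order condition: 279 − 2x_i − Σ_{j≠i} x_j = 0.
With identical fishing fleets, set every x_j = x: then 279 − 2x − 2x = 0, i.e. x = 279/4 = 69.75.

69.75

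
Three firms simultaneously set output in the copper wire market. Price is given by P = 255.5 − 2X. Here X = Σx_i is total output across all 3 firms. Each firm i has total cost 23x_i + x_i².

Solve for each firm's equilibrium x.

23.25

A representative firm's profit is π_i = x_i(255.5 − 2X) − 23x_i − x_i², with X = x_i + Σ_{j≠i} x_j.
First-order condition: 232.5 − 6x_i − 2Σ_{j≠i} x_j = 0.
In a symmetric equilibrium every firm chooses the same x, so Σ_{j≠i} x_j = 2x. The condition becomes 232.5 − 10x = 0, giving x = 232.5/10 = 23.25.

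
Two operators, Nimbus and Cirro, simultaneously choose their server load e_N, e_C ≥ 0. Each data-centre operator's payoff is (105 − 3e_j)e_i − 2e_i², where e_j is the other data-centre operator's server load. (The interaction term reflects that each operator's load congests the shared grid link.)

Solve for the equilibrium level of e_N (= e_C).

15

Nimbus's payoff is (105 − 3e_C)e_N − 2e_N².
∂π/∂e_N = 105 − 3e_C − 4e_N = 0, so e_N = 26.25 − 0.75e_C.
The game is symmetric, so in equilibrium e_C = e_N: the reaction function gives 1.75e_N = 26.25, hence e_N = 15.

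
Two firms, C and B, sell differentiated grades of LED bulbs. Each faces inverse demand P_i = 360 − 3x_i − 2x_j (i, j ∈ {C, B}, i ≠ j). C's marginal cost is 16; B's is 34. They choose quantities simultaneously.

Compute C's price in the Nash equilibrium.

Firm C's profit: π = x_C(360 − 3x_C − 2x_B) − 16x_C.
∂π/∂x_C = 344 − 6x_C − 2x_B = 0 ⇒ x_C = 172/3 − (1/3)x_B.
Similarly x_B = 163/3 − (1/3)x_C.
Substituting the second reaction function into the first: x_C = 172/3 − (1/3)(163/3 − (1/3)x_C), which gives (8/9)x_C = 353/9 ⇒ x_C = 44.125.
Then x_B = 163/3 − (1/3)·44.125 = 39.625.
P_C = 360 − 3·44.125 − 2·39.625 = 148.375.

148.375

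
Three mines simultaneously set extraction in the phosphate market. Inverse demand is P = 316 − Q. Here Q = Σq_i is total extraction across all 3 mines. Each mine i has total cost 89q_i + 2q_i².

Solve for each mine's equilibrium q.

A representative mine's profit is π_i = q_i(316 − Q) − 89q_i − 2q_i², with Q = q_i + Σ_{j≠i} q_j.
First-order condition: 227 − 6q_i − Σ_{j≠i} q_j = 0.
Imposing symmetry (q_j = q for all j) turns Σ_{j≠i} q_j into 2q, so 227 = 8q and q = 28.375.

28.375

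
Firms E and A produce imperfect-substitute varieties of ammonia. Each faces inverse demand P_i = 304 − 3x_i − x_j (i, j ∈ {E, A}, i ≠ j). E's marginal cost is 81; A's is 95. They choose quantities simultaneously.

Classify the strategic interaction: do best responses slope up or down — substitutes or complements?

strategic substitutes

Firm E's profit: π = x_E(304 − 3x_E − x_A) − 81x_E.
∂π/∂x_E = 223 − 6x_E − x_A = 0 ⇒ x_E = 223/6 − (1/6)x_A.
The best-response slope dx_E/dx_A = −1/6 < 0: the reaction function is downward-sloping, so the choices are strategic substitutes.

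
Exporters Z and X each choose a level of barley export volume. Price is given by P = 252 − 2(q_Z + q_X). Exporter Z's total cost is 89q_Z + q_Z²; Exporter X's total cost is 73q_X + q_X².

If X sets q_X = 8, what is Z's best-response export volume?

Exporter Z's profit: π = q_Z(252 − 2(q_Z + q_X)) − 89q_Z − q_Z².
∂π/∂q_Z = 163 − 6q_Z − 2q_X = 0, so q_Z = 163/6 − (1/3)q_X.
At q_X = 8: q_Z = 163/6 − (1/3)·8 = 24.5.

24.5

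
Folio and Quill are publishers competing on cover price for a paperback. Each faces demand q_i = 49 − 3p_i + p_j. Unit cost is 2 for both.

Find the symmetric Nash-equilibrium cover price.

Folio's profit: π = (p_{Folio} − 2)(49 − 3p_{Folio} + p_{Quill}).
∂π/∂p_{Folio} = 55 − 6p_{Folio} + p_{Quill} = 0 ⇒ p_{Folio} = 55/6 + (1/6)p_{Quill}.
The game is symmetric, so in equilibrium p_{Quill} = p_{Folio}: the reaction function gives (5/6)p_{Folio} = 55/6, hence p_{Folio} = 11.

11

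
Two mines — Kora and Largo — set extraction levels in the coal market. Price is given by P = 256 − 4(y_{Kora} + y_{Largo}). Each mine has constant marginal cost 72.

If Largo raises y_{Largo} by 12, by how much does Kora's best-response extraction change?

-6

Mine Kora's profit: π = y_{Kora}(256 − 4(y_{Kora} + y_{Largo})) − 72y_{Kora}.
∂π/∂y_{Kora} = 184 − 8y_{Kora} − 4y_{Largo} = 0, so y_{Kora} = 23 − 0.5y_{Largo}.
The reaction-function slope is −0.5, so a 12-unit rise in y_{Largo} moves y_{Kora} by −0.5 × 12 = −6. Kora's best response falls — the actions are strategic substitutes.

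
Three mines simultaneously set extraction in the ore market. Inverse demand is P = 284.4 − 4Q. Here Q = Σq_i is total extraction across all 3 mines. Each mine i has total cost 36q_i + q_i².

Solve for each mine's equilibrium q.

A representative mine's profit is π_i = q_i(284.4 − 4Q) − 36q_i − q_i², with Q = q_i + Σ_{j≠i} q_j.
First-order condition: 248.4 − 10q_i − 4Σ_{j≠i} q_j = 0.
In a symmetric equilibrium every mine chooses the same q, so Σ_{j≠i} q_j = 2q. The condition becomes 248.4 − 18q = 0, giving q = 248.4/18 = 13.8.

13.8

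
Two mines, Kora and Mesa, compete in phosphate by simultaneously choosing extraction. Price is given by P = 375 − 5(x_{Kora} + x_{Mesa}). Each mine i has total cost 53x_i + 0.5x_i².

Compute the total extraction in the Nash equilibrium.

40.25

Mine Kora's profit: π = x_{Kora}(375 − 5(x_{Kora} + x_{Mesa})) − 53x_{Kora} − 0.5x_{Kora}².
∂π/∂x_{Kora} = 322 − 11x_{Kora} − 5x_{Mesa} = 0, so x_{Kora} = 322/11 − (5/11)x_{Mesa}.
By symmetry x_{Mesa} = x_{Kora}; substituting into the reaction function, (16/11)x_{Kora} = 322/11 and x_{Kora} = 20.125.
Total extraction: 20.125 + 20.125 = 40.25.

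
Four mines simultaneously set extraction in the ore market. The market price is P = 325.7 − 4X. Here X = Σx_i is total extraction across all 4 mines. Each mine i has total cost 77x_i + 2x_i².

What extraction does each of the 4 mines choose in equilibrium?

10.3625

A representative mine's profit is π_i = x_i(325.7 − 4X) − 77x_i − 2x_i², with X = x_i + Σ_{j≠i} x_j.
First-order condition: 248.7 − 12x_i − 4Σ_{j≠i} x_j = 0.
In a symmetric equilibrium every mine chooses the same x, so Σ_{j≠i} x_j = 3x. The condition becomes 248.7 − 24x = 0, giving x = 248.7/24 = 10.3625.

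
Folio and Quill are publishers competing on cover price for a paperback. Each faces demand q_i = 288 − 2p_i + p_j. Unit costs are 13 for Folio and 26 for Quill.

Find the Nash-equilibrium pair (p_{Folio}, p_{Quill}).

106.4, 111.6

Folio's profit: π = (p_{Folio} − 13)(288 − 2p_{Folio} + p_{Quill}).
∂π/∂p_{Folio} = 314 − 4p_{Folio} + p_{Quill} = 0 ⇒ p_{Folio} = 78.5 + 0.25p_{Quill}.
Similarly p_{Quill} = 85 + 0.25p_{Folio}.
Substituting the second reaction function into the first: p_{Folio} = 78.5 + 0.25(85 + 0.25p_{Folio}), which gives 0.9375p_{Folio} = 99.75 ⇒ p_{Folio} = 106.4.
Then p_{Quill} = 85 + 0.25·106.4 = 111.6.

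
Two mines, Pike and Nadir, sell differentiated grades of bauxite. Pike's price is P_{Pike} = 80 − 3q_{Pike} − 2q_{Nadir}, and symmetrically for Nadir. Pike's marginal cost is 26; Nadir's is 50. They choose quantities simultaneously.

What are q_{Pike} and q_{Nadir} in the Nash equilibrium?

Mine Pike's profit: π = q_{Pike}(80 − 3q_{Pike} − 2q_{Nadir}) − 26q_{Pike}.
∂π/∂q_{Pike} = 54 − 6q_{Pike} − 2q_{Nadir} = 0 ⇒ q_{Pike} = 9 − (1/3)q_{Nadir}.
Similarly q_{Nadir} = 5 − (1/3)q_{Pike}.
Plugging q_{Nadir} into Pike's best response: q_{Pike} = 9 − (1/3)(5 − (1/3)q_{Pike}) ⇒ (8/9)q_{Pike} = 22/3, so q_{Pike} = 8.25.
Then q_{Nadir} = 5 − (1/3)·8.25 = 2.25.

8.25, 2.25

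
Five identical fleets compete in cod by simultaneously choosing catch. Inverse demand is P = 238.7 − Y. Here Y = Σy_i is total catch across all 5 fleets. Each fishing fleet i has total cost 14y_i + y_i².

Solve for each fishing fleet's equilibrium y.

28.0875

A representative fishing fleet's profit is π_i = y_i(238.7 − Y) − 14y_i − y_i², with Y = y_i + Σ_{j≠i} y_j.
First-order condition: 224.7 − 4y_i − Σ_{j≠i} y_j = 0.
In a symmetric equilibrium every fishing fleet chooses the same y, so Σ_{j≠i} y_j = 4y. The condition becomes 224.7 − 8y = 0, giving y = 224.7/8 = 28.0875.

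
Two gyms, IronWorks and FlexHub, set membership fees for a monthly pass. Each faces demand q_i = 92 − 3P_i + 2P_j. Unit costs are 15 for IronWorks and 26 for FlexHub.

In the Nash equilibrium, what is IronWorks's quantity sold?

IronWorks's profit: π = (P_{IronWorks} − 15)(92 − 3P_{IronWorks} + 2P_{FlexHub}).
∂π/∂P_{IronWorks} = 137 − 6P_{IronWorks} + 2P_{FlexHub} = 0 ⇒ P_{IronWorks} = 137/6 + (1/3)P_{FlexHub}.
Similarly P_{FlexHub} = 85/3 + (1/3)P_{IronWorks}.
Plugging P_{FlexHub} into IronWorks's best response: P_{IronWorks} = 137/6 + (1/3)(85/3 + (1/3)P_{IronWorks}) ⇒ (8/9)P_{IronWorks} = 581/18, so P_{IronWorks} = 36.3125.
Then P_{FlexHub} = 85/3 + (1/3)·36.3125 = 40.4375.
q_{IronWorks} = 92 − 3·36.3125 + 2·40.4375 = 63.9375.

63.9375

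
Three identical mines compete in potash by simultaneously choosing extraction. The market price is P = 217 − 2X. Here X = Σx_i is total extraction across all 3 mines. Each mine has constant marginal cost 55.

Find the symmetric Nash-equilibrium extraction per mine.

A representative mine's profit is π_i = x_i(217 − 2X) − 55x_i, with X = x_i + Σ_{j≠i} x_j.
First-order condition: 162 − 4x_i − 2Σ_{j≠i} x_j = 0.
In a symmetric equilibrium every mine chooses the same x, so Σ_{j≠i} x_j = 2x. The condition becomes 162 − 8x = 0, giving x = 162/8 = 20.25.

20.25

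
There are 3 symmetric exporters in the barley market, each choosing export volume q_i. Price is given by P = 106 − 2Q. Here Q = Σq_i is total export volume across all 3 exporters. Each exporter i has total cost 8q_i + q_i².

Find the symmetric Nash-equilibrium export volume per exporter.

9.8

A representative exporter's profit is π_i = q_i(106 − 2Q) − 8q_i − q_i², with Q = q_i + Σ_{j≠i} q_j.
First-order condition: 98 − 6q_i − 2Σ_{j≠i} q_j = 0.
Imposing symmetry (q_j = q for all j) turns Σ_{j≠i} q_j into 2q, so 98 = 10q and q = 9.8.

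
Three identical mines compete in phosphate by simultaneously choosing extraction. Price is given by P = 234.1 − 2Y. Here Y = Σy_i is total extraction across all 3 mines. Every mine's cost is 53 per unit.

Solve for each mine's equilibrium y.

22.6375

A representative mine's profit is π_i = y_i(234.1 − 2Y) − 53y_i, with Y = y_i + Σ_{j≠i} y_j.
First-order condition: 181.1 − 4y_i − 2Σ_{j≠i} y_j = 0.
Imposing symmetry (y_j = y for all j) turns Σ_{j≠i} y_j into 2y, so 181.1 = 8y and y = 22.6375.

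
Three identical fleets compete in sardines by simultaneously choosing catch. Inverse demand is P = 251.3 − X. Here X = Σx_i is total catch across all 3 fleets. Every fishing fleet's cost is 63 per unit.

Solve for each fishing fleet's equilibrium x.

A representative fishing fleet's profit is π_i = x_i(251.3 − X) − 63x_i, with X = x_i + Σ_{j≠i} x_j.
First-order condition: 188.3 − 2x_i − Σ_{j≠i} x_j = 0.
With identical fishing fleets, set every x_j = x: then 188.3 − 2x − 2x = 0, i.e. x = 188.3/4 = 47.075.

47.075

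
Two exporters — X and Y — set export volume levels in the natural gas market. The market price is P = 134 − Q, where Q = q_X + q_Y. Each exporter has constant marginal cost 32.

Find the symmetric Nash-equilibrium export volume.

34

Exporter X's profit: π = q_X(134 − (q_X + q_Y)) − 32q_X.
∂π/∂q_X = 102 − 2q_X − q_Y = 0, so q_X = 51 − 0.5q_Y.
The game is symmetric, so in equilibrium q_Y = q_X: the reaction function gives 1.5q_X = 51, hence q_X = 34.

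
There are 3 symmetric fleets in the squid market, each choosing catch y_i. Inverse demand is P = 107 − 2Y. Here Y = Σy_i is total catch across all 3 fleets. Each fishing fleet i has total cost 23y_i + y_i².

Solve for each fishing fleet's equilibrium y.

A representative fishing fleet's profit is π_i = y_i(107 − 2Y) − 23y_i − y_i², with Y = y_i + Σ_{j≠i} y_j.
First-order condition: 84 − 6y_i − 2Σ_{j≠i} y_j = 0.
With identical fishing fleets, set every y_j = y: then 84 − 6y − 4y = 0, i.e. y = 84/10 = 8.4.

8.4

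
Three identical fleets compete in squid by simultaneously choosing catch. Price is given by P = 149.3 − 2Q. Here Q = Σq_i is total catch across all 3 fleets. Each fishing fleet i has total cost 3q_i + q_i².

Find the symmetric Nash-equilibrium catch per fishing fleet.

14.63

A representative fishing fleet's profit is π_i = q_i(149.3 − 2Q) − 3q_i − q_i², with Q = q_i + Σ_{j≠i} q_j.
First-order condition: 146.3 − 6q_i − 2Σ_{j≠i} q_j = 0.
Imposing symmetry (q_j = q for all j) turns Σ_{j≠i} q_j into 2q, so 146.3 = 10q and q = 14.63.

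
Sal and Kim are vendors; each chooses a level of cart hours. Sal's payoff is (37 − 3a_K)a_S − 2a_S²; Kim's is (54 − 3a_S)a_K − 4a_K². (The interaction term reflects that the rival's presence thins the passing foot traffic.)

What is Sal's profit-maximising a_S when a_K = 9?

Expanding Sal's payoff: 37a_S − 3a_Ka_S − 2a_S².
∂π/∂a_S = 37 − 3a_K − 4a_S = 0, so a_S = 9.25 − 0.75a_K.
At a_K = 9: a_S = 9.25 − 0.75·9 = 2.5.

2.5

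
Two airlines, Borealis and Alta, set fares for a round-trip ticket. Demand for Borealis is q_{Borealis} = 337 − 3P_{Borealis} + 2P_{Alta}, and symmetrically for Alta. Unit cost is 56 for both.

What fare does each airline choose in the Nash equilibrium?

126.25

Borealis's profit: π = (P_{Borealis} − 56)(337 − 3P_{Borealis} + 2P_{Alta}).
∂π/∂P_{Borealis} = 505 − 6P_{Borealis} + 2P_{Alta} = 0 ⇒ P_{Borealis} = 505/6 + (1/3)P_{Alta}.
By symmetry P_{Alta} = P_{Borealis}; substituting into the reaction function, (2/3)P_{Borealis} = 505/6 and P_{Borealis} = 126.25.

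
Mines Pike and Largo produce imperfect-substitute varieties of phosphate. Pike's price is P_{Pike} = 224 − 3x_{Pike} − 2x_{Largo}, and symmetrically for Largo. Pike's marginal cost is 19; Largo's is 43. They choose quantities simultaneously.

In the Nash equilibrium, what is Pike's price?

100.375

Mine Pike's profit: π = x_{Pike}(224 − 3x_{Pike} − 2x_{Largo}) − 19x_{Pike}.
∂π/∂x_{Pike} = 205 − 6x_{Pike} − 2x_{Largo} = 0 ⇒ x_{Pike} = 205/6 − (1/3)x_{Largo}.
Similarly x_{Largo} = 181/6 − (1/3)x_{Pike}.
Plugging x_{Largo} into Pike's best response: x_{Pike} = 205/6 − (1/3)(181/6 − (1/3)x_{Pike}) ⇒ (8/9)x_{Pike} = 217/9, so x_{Pike} = 27.125.
Then x_{Largo} = 181/6 − (1/3)·27.125 = 21.125.
P_{Pike} = 224 − 3·27.125 − 2·21.125 = 100.375.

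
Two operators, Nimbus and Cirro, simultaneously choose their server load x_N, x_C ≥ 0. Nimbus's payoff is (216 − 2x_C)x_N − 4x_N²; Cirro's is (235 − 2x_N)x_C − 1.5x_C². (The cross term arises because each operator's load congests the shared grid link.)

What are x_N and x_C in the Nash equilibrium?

8.9, 72.4

Expanding Nimbus's payoff: 216x_N − 2x_Cx_N − 4x_N².
∂π/∂x_N = 216 − 2x_C − 8x_N = 0, so x_N = 27 − 0.25x_C.
Likewise for Cirro: x_C = 235/3 − (2/3)x_N.
Plugging x_C into Nimbus's best response: x_N = 27 − 0.25(235/3 − (2/3)x_N) ⇒ (5/6)x_N = 89/12, so x_N = 8.9.
Then x_C = 235/3 − (2/3)·8.9 = 72.4.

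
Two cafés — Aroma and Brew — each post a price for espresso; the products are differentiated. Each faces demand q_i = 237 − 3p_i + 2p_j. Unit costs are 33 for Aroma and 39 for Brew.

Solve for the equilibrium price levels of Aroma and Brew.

85.125, 87.375

Aroma's profit: π = (p_{Aroma} − 33)(237 − 3p_{Aroma} + 2p_{Brew}).
∂π/∂p_{Aroma} = 336 − 6p_{Aroma} + 2p_{Brew} = 0 ⇒ p_{Aroma} = 56 + (1/3)p_{Brew}.
Similarly p_{Brew} = 59 + (1/3)p_{Aroma}.
Plugging p_{Brew} into Aroma's best response: p_{Aroma} = 56 + (1/3)(59 + (1/3)p_{Aroma}) ⇒ (8/9)p_{Aroma} = 227/3, so p_{Aroma} = 85.125.
Then p_{Brew} = 59 + (1/3)·85.125 = 87.375.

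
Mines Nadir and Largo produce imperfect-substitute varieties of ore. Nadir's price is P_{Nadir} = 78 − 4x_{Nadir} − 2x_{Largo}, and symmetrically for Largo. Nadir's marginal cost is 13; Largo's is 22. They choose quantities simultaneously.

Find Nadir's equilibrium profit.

Mine Nadir's profit: π = x_{Nadir}(78 − 4x_{Nadir} − 2x_{Largo}) − 13x_{Nadir}.
∂π/∂x_{Nadir} = 65 − 8x_{Nadir} − 2x_{Largo} = 0 ⇒ x_{Nadir} = 8.125 − 0.25x_{Largo}.
Similarly x_{Largo} = 7 − 0.25x_{Nadir}.
Solving the two reaction functions simultaneously: (1 − (−0.25)(−0.25))x_{Nadir} = 8.125 − 0.25·7, so 0.9375x_{Nadir} = 6.375 and x_{Nadir} = 6.8.
Then x_{Largo} = 7 − 0.25·6.8 = 5.3.
P_{Nadir} = 78 − 4·6.8 − 2·5.3 = 40.2.
Profit = (40.2 − 13)·6.8 = 184.96.

184.96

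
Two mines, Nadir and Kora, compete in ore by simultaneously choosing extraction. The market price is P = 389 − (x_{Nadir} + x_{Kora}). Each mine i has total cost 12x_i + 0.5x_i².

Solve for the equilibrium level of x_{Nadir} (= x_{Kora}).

Mine Nadir's profit: π = x_{Nadir}(389 − (x_{Nadir} + x_{Kora})) − 12x_{Nadir} − 0.5x_{Nadir}².
∂π/∂x_{Nadir} = 377 − 3x_{Nadir} − x_{Kora} = 0, so x_{Nadir} = 377/3 − (1/3)x_{Kora}.
Setting x_{Nadir} = x_{Kora} in the reaction function: x_{Nadir} = 377/3 − (1/3)x_{Nadir}, so x_{Nadir} = (377/3) / (4/3) = 94.25.

94.25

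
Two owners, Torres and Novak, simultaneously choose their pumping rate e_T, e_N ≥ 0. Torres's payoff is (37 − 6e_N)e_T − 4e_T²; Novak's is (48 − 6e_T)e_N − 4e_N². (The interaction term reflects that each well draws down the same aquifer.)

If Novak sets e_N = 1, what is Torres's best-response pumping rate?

3.875

Expanding Torres's payoff: 37e_T − 6e_Ne_T − 4e_T².
∂π/∂e_T = 37 − 6e_N − 8e_T = 0, so e_T = 4.625 − 0.75e_N.
At e_N = 1: e_T = 4.625 − 0.75·1 = 3.875.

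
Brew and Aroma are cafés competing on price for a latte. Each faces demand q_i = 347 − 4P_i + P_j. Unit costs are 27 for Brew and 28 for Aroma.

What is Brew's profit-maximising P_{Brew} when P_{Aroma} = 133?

73.5

Brew's profit: π = (P_{Brew} − 27)(347 − 4P_{Brew} + P_{Aroma}).
∂π/∂P_{Brew} = 455 − 8P_{Brew} + P_{Aroma} = 0 ⇒ P_{Brew} = 56.875 + 0.125P_{Aroma}.
At P_{Aroma} = 133: P_{Brew} = 56.875 + 0.125·133 = 73.5.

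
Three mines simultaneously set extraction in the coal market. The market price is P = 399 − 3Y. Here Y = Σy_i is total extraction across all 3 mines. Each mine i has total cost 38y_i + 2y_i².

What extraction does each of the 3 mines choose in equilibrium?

22.5625

A representative mine's profit is π_i = y_i(399 − 3Y) − 38y_i − 2y_i², with Y = y_i + Σ_{j≠i} y_j.
First-order condition: 361 − 10y_i − 3Σ_{j≠i} y_j = 0.
In a symmetric equilibrium every mine chooses the same y, so Σ_{j≠i} y_j = 2y. The condition becomes 361 − 16y = 0, giving y = 361/16 = 22.5625.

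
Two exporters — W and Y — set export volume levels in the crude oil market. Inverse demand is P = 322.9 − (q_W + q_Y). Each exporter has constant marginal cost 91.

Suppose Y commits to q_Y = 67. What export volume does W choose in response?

82.45

Exporter W's profit: π = q_W(322.9 − (q_W + q_Y)) − 91q_W.
∂π/∂q_W = 231.9 − 2q_W − q_Y = 0, so q_W = 115.95 − 0.5q_Y.
At q_Y = 67: q_W = 115.95 − 0.5·67 = 82.45.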